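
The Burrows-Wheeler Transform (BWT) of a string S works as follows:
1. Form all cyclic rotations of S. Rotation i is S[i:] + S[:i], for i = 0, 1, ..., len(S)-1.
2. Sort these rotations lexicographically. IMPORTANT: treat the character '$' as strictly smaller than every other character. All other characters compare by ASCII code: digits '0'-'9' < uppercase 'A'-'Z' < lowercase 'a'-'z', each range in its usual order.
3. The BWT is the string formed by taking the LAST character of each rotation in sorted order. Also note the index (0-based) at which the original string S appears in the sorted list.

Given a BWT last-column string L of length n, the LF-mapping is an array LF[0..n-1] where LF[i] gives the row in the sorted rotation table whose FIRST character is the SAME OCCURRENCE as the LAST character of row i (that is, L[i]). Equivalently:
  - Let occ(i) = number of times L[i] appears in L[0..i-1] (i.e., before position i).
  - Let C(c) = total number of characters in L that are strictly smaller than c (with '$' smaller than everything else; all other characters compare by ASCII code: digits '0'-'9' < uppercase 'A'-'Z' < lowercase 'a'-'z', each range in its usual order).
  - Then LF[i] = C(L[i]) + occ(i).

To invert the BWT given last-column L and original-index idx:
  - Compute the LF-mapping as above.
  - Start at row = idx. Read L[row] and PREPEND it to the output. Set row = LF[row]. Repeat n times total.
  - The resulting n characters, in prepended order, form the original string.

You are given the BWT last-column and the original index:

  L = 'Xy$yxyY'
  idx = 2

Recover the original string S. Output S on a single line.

LF mapping: 1 4 0 5 3 6 2
Walk LF starting at row 2, prepending L[row]:
  step 1: row=2, L[2]='$', prepend. Next row=LF[2]=0
  step 2: row=0, L[0]='X', prepend. Next row=LF[0]=1
  step 3: row=1, L[1]='y', prepend. Next row=LF[1]=4
  step 4: row=4, L[4]='x', prepend. Next row=LF[4]=3
  step 5: row=3, L[3]='y', prepend. Next row=LF[3]=5
  step 6: row=5, L[5]='y', prepend. Next row=LF[5]=6
  step 7: row=6, L[6]='Y', prepend. Next row=LF[6]=2
Reversed output: YyyxyX$

Answer: YyyxyX$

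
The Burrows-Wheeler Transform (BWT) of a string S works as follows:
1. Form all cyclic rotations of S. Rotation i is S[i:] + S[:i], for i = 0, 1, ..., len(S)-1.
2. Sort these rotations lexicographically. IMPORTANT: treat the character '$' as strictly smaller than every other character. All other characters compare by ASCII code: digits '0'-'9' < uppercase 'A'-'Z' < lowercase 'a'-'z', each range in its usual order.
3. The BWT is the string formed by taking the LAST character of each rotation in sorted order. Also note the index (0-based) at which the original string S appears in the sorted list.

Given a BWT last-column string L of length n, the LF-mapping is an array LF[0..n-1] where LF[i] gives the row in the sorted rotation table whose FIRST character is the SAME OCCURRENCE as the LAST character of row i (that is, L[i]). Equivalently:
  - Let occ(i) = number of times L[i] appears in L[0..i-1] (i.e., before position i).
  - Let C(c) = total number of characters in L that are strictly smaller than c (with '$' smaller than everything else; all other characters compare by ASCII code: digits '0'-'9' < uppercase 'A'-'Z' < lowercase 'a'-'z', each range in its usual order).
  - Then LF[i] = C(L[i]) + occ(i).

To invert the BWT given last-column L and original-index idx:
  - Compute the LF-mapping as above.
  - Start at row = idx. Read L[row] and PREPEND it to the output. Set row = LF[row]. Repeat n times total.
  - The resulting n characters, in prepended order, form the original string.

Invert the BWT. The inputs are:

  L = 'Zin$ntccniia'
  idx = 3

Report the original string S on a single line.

Answer: cincinnatiZ$

Derivation:
LF mapping: 1 5 8 0 9 11 3 4 10 6 7 2
Walk LF starting at row 3, prepending L[row]:
  step 1: row=3, L[3]='$', prepend. Next row=LF[3]=0
  step 2: row=0, L[0]='Z', prepend. Next row=LF[0]=1
  step 3: row=1, L[1]='i', prepend. Next row=LF[1]=5
  step 4: row=5, L[5]='t', prepend. Next row=LF[5]=11
  step 5: row=11, L[11]='a', prepend. Next row=LF[11]=2
  step 6: row=2, L[2]='n', prepend. Next row=LF[2]=8
  step 7: row=8, L[8]='n', prepend. Next row=LF[8]=10
  step 8: row=10, L[10]='i', prepend. Next row=LF[10]=7
  step 9: row=7, L[7]='c', prepend. Next row=LF[7]=4
  step 10: row=4, L[4]='n', prepend. Next row=LF[4]=9
  step 11: row=9, L[9]='i', prepend. Next row=LF[9]=6
  step 12: row=6, L[6]='c', prepend. Next row=LF[6]=3
Reversed output: cincinnatiZ$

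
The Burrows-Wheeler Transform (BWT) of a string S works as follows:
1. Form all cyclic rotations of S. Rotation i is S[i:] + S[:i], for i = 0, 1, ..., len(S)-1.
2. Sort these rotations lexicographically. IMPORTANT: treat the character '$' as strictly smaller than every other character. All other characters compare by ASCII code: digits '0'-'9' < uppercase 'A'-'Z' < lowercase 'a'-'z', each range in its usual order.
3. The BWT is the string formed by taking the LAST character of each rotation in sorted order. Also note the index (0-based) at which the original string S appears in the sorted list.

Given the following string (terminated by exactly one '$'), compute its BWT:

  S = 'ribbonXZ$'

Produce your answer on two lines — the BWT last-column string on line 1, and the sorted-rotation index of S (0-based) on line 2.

All 9 rotations (rotation i = S[i:]+S[:i]):
  rot[0] = ribbonXZ$
  rot[1] = ibbonXZ$r
  rot[2] = bbonXZ$ri
  rot[3] = bonXZ$rib
  rot[4] = onXZ$ribb
  rot[5] = nXZ$ribbo
  rot[6] = XZ$ribbon
  rot[7] = Z$ribbonX
  rot[8] = $ribbonXZ
Sorted (with $ < everything):
  sorted[0] = $ribbonXZ  (last char: 'Z')
  sorted[1] = XZ$ribbon  (last char: 'n')
  sorted[2] = Z$ribbonX  (last char: 'X')
  sorted[3] = bbonXZ$ri  (last char: 'i')
  sorted[4] = bonXZ$rib  (last char: 'b')
  sorted[5] = ibbonXZ$r  (last char: 'r')
  sorted[6] = nXZ$ribbo  (last char: 'o')
  sorted[7] = onXZ$ribb  (last char: 'b')
  sorted[8] = ribbonXZ$  (last char: '$')
Last column: ZnXibrob$
Original string S is at sorted index 8

Answer: ZnXibrob$
8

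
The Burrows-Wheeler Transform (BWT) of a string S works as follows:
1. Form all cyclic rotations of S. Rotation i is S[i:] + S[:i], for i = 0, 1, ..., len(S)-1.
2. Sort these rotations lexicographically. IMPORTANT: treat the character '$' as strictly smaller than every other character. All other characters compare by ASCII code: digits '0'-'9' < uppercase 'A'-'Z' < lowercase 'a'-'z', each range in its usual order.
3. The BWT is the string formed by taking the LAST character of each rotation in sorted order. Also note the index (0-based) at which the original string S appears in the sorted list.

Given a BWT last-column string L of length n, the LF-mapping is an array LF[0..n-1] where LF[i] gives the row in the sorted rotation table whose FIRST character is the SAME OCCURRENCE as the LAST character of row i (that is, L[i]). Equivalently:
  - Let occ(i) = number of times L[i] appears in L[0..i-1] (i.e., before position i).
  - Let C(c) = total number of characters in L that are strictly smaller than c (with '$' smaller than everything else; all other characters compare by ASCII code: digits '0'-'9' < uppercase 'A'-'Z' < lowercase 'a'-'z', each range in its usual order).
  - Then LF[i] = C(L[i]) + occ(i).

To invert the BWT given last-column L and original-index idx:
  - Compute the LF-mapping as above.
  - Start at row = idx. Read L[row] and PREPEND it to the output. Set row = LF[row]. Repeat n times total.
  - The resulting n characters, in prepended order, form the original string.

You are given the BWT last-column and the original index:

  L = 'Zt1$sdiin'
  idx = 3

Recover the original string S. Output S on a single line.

LF mapping: 2 8 1 0 7 3 4 5 6
Walk LF starting at row 3, prepending L[row]:
  step 1: row=3, L[3]='$', prepend. Next row=LF[3]=0
  step 2: row=0, L[0]='Z', prepend. Next row=LF[0]=2
  step 3: row=2, L[2]='1', prepend. Next row=LF[2]=1
  step 4: row=1, L[1]='t', prepend. Next row=LF[1]=8
  step 5: row=8, L[8]='n', prepend. Next row=LF[8]=6
  step 6: row=6, L[6]='i', prepend. Next row=LF[6]=4
  step 7: row=4, L[4]='s', prepend. Next row=LF[4]=7
  step 8: row=7, L[7]='i', prepend. Next row=LF[7]=5
  step 9: row=5, L[5]='d', prepend. Next row=LF[5]=3
Reversed output: disint1Z$

Answer: disint1Z$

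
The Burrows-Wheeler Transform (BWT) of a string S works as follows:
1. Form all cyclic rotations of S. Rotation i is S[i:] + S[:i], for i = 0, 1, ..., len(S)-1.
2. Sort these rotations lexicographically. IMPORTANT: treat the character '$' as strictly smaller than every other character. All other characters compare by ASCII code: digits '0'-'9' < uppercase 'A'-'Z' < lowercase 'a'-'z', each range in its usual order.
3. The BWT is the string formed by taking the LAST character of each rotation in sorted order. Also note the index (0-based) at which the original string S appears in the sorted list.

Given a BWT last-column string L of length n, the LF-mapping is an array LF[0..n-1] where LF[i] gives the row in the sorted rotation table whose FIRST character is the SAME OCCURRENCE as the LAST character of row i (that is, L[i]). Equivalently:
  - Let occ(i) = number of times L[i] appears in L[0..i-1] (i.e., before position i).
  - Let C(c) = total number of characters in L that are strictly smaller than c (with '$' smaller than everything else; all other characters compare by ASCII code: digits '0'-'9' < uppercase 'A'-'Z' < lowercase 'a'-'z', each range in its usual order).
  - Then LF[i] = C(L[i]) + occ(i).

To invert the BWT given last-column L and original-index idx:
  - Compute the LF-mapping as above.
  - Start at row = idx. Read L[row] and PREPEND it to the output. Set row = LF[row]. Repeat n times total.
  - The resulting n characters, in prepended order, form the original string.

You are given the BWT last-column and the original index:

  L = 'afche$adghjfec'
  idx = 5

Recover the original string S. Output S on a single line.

LF mapping: 1 8 3 11 6 0 2 5 10 12 13 9 7 4
Walk LF starting at row 5, prepending L[row]:
  step 1: row=5, L[5]='$', prepend. Next row=LF[5]=0
  step 2: row=0, L[0]='a', prepend. Next row=LF[0]=1
  step 3: row=1, L[1]='f', prepend. Next row=LF[1]=8
  step 4: row=8, L[8]='g', prepend. Next row=LF[8]=10
  step 5: row=10, L[10]='j', prepend. Next row=LF[10]=13
  step 6: row=13, L[13]='c', prepend. Next row=LF[13]=4
  step 7: row=4, L[4]='e', prepend. Next row=LF[4]=6
  step 8: row=6, L[6]='a', prepend. Next row=LF[6]=2
  step 9: row=2, L[2]='c', prepend. Next row=LF[2]=3
  step 10: row=3, L[3]='h', prepend. Next row=LF[3]=11
  step 11: row=11, L[11]='f', prepend. Next row=LF[11]=9
  step 12: row=9, L[9]='h', prepend. Next row=LF[9]=12
  step 13: row=12, L[12]='e', prepend. Next row=LF[12]=7
  step 14: row=7, L[7]='d', prepend. Next row=LF[7]=5
Reversed output: dehfhcaecjgfa$

Answer: dehfhcaecjgfa$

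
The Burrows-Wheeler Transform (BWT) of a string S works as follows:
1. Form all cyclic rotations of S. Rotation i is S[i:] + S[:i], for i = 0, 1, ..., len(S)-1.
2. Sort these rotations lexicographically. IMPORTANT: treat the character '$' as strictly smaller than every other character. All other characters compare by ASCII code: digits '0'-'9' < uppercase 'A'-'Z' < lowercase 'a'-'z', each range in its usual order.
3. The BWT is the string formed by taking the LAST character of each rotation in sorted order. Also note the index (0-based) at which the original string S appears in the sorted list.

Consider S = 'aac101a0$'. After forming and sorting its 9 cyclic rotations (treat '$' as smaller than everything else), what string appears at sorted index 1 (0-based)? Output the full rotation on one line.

Answer: 0$aac101a

Derivation:
All 9 rotations (rotation i = S[i:]+S[:i]):
  rot[0] = aac101a0$
  rot[1] = ac101a0$a
  rot[2] = c101a0$aa
  rot[3] = 101a0$aac
  rot[4] = 01a0$aac1
  rot[5] = 1a0$aac10
  rot[6] = a0$aac101
  rot[7] = 0$aac101a
  rot[8] = $aac101a0
Sorted (with $ < everything):
  sorted[0] = $aac101a0
  sorted[1] = 0$aac101a
  sorted[2] = 01a0$aac1
  sorted[3] = 101a0$aac
  sorted[4] = 1a0$aac10
  sorted[5] = a0$aac101
  sorted[6] = aac101a0$
  sorted[7] = ac101a0$a
  sorted[8] = c101a0$aa
sorted[1] = 0$aac101a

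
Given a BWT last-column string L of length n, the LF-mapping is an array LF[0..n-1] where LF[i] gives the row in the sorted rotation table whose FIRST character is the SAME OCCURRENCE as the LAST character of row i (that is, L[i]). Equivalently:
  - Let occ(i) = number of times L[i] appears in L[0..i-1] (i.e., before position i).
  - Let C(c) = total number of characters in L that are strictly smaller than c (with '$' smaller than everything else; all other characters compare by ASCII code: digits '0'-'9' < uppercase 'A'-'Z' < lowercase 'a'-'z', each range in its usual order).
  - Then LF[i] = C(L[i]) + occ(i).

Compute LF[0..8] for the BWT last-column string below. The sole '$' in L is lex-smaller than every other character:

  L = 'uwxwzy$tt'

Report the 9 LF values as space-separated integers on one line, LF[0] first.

Answer: 3 4 6 5 8 7 0 1 2

Derivation:
Char counts: '$':1, 't':2, 'u':1, 'w':2, 'x':1, 'y':1, 'z':1
C (first-col start): C('$')=0, C('t')=1, C('u')=3, C('w')=4, C('x')=6, C('y')=7, C('z')=8
L[0]='u': occ=0, LF[0]=C('u')+0=3+0=3
L[1]='w': occ=0, LF[1]=C('w')+0=4+0=4
L[2]='x': occ=0, LF[2]=C('x')+0=6+0=6
L[3]='w': occ=1, LF[3]=C('w')+1=4+1=5
L[4]='z': occ=0, LF[4]=C('z')+0=8+0=8
L[5]='y': occ=0, LF[5]=C('y')+0=7+0=7
L[6]='$': occ=0, LF[6]=C('$')+0=0+0=0
L[7]='t': occ=0, LF[7]=C('t')+0=1+0=1
L[8]='t': occ=1, LF[8]=C('t')+1=1+1=2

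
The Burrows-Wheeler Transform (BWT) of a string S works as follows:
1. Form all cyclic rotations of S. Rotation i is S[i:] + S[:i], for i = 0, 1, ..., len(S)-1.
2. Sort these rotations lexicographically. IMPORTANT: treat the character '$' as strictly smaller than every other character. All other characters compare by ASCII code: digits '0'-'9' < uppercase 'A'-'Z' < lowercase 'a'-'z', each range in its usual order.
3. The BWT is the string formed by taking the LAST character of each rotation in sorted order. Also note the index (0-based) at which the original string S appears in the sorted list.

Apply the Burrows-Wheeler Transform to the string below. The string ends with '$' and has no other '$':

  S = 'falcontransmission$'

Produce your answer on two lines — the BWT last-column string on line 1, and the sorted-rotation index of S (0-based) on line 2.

All 19 rotations (rotation i = S[i:]+S[:i]):
  rot[0] = falcontransmission$
  rot[1] = alcontransmission$f
  rot[2] = lcontransmission$fa
  rot[3] = contransmission$fal
  rot[4] = ontransmission$falc
  rot[5] = ntransmission$falco
  rot[6] = transmission$falcon
  rot[7] = ransmission$falcont
  rot[8] = ansmission$falcontr
  rot[9] = nsmission$falcontra
  rot[10] = smission$falcontran
  rot[11] = mission$falcontrans
  rot[12] = ission$falcontransm
  rot[13] = ssion$falcontransmi
  rot[14] = sion$falcontransmis
  rot[15] = ion$falcontransmiss
  rot[16] = on$falcontransmissi
  rot[17] = n$falcontransmissio
  rot[18] = $falcontransmission
Sorted (with $ < everything):
  sorted[0] = $falcontransmission  (last char: 'n')
  sorted[1] = alcontransmission$f  (last char: 'f')
  sorted[2] = ansmission$falcontr  (last char: 'r')
  sorted[3] = contransmission$fal  (last char: 'l')
  sorted[4] = falcontransmission$  (last char: '$')
  sorted[5] = ion$falcontransmiss  (last char: 's')
  sorted[6] = ission$falcontransm  (last char: 'm')
  sorted[7] = lcontransmission$fa  (last char: 'a')
  sorted[8] = mission$falcontrans  (last char: 's')
  sorted[9] = n$falcontransmissio  (last char: 'o')
  sorted[10] = nsmission$falcontra  (last char: 'a')
  sorted[11] = ntransmission$falco  (last char: 'o')
  sorted[12] = on$falcontransmissi  (last char: 'i')
  sorted[13] = ontransmission$falc  (last char: 'c')
  sorted[14] = ransmission$falcont  (last char: 't')
  sorted[15] = sion$falcontransmis  (last char: 's')
  sorted[16] = smission$falcontran  (last char: 'n')
  sorted[17] = ssion$falcontransmi  (last char: 'i')
  sorted[18] = transmission$falcon  (last char: 'n')
Last column: nfrl$smasoaoictsnin
Original string S is at sorted index 4

Answer: nfrl$smasoaoictsnin
4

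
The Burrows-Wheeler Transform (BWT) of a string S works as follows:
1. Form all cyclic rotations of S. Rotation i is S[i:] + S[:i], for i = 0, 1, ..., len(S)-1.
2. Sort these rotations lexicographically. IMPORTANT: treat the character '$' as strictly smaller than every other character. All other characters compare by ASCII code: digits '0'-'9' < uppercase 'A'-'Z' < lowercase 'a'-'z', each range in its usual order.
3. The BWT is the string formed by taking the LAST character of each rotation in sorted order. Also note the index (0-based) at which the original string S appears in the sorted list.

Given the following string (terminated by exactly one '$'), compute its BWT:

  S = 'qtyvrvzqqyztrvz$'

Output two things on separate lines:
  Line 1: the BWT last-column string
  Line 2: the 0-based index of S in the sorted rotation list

All 16 rotations (rotation i = S[i:]+S[:i]):
  rot[0] = qtyvrvzqqyztrvz$
  rot[1] = tyvrvzqqyztrvz$q
  rot[2] = yvrvzqqyztrvz$qt
  rot[3] = vrvzqqyztrvz$qty
  rot[4] = rvzqqyztrvz$qtyv
  rot[5] = vzqqyztrvz$qtyvr
  rot[6] = zqqyztrvz$qtyvrv
  rot[7] = qqyztrvz$qtyvrvz
  rot[8] = qyztrvz$qtyvrvzq
  rot[9] = yztrvz$qtyvrvzqq
  rot[10] = ztrvz$qtyvrvzqqy
  rot[11] = trvz$qtyvrvzqqyz
  rot[12] = rvz$qtyvrvzqqyzt
  rot[13] = vz$qtyvrvzqqyztr
  rot[14] = z$qtyvrvzqqyztrv
  rot[15] = $qtyvrvzqqyztrvz
Sorted (with $ < everything):
  sorted[0] = $qtyvrvzqqyztrvz  (last char: 'z')
  sorted[1] = qqyztrvz$qtyvrvz  (last char: 'z')
  sorted[2] = qtyvrvzqqyztrvz$  (last char: '$')
  sorted[3] = qyztrvz$qtyvrvzq  (last char: 'q')
  sorted[4] = rvz$qtyvrvzqqyzt  (last char: 't')
  sorted[5] = rvzqqyztrvz$qtyv  (last char: 'v')
  sorted[6] = trvz$qtyvrvzqqyz  (last char: 'z')
  sorted[7] = tyvrvzqqyztrvz$q  (last char: 'q')
  sorted[8] = vrvzqqyztrvz$qty  (last char: 'y')
  sorted[9] = vz$qtyvrvzqqyztr  (last char: 'r')
  sorted[10] = vzqqyztrvz$qtyvr  (last char: 'r')
  sorted[11] = yvrvzqqyztrvz$qt  (last char: 't')
  sorted[12] = yztrvz$qtyvrvzqq  (last char: 'q')
  sorted[13] = z$qtyvrvzqqyztrv  (last char: 'v')
  sorted[14] = zqqyztrvz$qtyvrv  (last char: 'v')
  sorted[15] = ztrvz$qtyvrvzqqy  (last char: 'y')
Last column: zz$qtvzqyrrtqvvy
Original string S is at sorted index 2

Answer: zz$qtvzqyrrtqvvy
2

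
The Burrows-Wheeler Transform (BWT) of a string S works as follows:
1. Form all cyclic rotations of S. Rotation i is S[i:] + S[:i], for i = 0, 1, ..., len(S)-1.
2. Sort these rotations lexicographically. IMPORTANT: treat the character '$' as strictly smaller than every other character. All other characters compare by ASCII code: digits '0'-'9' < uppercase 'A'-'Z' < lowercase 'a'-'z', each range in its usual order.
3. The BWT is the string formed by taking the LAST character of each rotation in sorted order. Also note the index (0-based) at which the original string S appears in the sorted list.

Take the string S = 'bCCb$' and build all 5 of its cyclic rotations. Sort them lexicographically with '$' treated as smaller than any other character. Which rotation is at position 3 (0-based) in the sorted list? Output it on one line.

All 5 rotations (rotation i = S[i:]+S[:i]):
  rot[0] = bCCb$
  rot[1] = CCb$b
  rot[2] = Cb$bC
  rot[3] = b$bCC
  rot[4] = $bCCb
Sorted (with $ < everything):
  sorted[0] = $bCCb
  sorted[1] = CCb$b
  sorted[2] = Cb$bC
  sorted[3] = b$bCC
  sorted[4] = bCCb$
sorted[3] = b$bCC

Answer: b$bCC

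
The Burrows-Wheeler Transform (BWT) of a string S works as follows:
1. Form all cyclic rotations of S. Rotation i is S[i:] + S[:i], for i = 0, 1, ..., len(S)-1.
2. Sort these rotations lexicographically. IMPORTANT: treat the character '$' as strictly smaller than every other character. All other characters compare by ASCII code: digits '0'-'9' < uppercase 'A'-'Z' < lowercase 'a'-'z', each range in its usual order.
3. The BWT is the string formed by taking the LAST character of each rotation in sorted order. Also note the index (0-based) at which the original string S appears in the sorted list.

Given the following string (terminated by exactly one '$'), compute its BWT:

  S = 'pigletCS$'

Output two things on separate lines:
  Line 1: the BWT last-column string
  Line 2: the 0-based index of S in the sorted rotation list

All 9 rotations (rotation i = S[i:]+S[:i]):
  rot[0] = pigletCS$
  rot[1] = igletCS$p
  rot[2] = gletCS$pi
  rot[3] = letCS$pig
  rot[4] = etCS$pigl
  rot[5] = tCS$pigle
  rot[6] = CS$piglet
  rot[7] = S$pigletC
  rot[8] = $pigletCS
Sorted (with $ < everything):
  sorted[0] = $pigletCS  (last char: 'S')
  sorted[1] = CS$piglet  (last char: 't')
  sorted[2] = S$pigletC  (last char: 'C')
  sorted[3] = etCS$pigl  (last char: 'l')
  sorted[4] = gletCS$pi  (last char: 'i')
  sorted[5] = igletCS$p  (last char: 'p')
  sorted[6] = letCS$pig  (last char: 'g')
  sorted[7] = pigletCS$  (last char: '$')
  sorted[8] = tCS$pigle  (last char: 'e')
Last column: StClipg$e
Original string S is at sorted index 7

Answer: StClipg$e
7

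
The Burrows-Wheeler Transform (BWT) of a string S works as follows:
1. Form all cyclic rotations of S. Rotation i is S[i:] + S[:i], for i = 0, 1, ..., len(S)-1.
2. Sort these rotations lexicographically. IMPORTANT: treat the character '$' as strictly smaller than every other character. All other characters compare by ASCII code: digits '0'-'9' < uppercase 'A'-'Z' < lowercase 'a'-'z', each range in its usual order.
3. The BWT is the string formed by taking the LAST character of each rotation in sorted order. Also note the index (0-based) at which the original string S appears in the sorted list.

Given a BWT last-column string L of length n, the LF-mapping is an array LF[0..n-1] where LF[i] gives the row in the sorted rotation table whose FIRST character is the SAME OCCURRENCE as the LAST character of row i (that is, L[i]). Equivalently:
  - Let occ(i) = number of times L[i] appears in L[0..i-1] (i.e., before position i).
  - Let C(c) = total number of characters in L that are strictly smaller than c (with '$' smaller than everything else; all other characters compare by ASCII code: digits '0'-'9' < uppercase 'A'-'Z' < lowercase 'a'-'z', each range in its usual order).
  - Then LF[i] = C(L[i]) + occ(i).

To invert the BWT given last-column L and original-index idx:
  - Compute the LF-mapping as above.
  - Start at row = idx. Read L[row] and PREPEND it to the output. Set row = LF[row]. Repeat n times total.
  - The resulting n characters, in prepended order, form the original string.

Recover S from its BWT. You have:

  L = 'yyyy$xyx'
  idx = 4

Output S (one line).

LF mapping: 3 4 5 6 0 1 7 2
Walk LF starting at row 4, prepending L[row]:
  step 1: row=4, L[4]='$', prepend. Next row=LF[4]=0
  step 2: row=0, L[0]='y', prepend. Next row=LF[0]=3
  step 3: row=3, L[3]='y', prepend. Next row=LF[3]=6
  step 4: row=6, L[6]='y', prepend. Next row=LF[6]=7
  step 5: row=7, L[7]='x', prepend. Next row=LF[7]=2
  step 6: row=2, L[2]='y', prepend. Next row=LF[2]=5
  step 7: row=5, L[5]='x', prepend. Next row=LF[5]=1
  step 8: row=1, L[1]='y', prepend. Next row=LF[1]=4
Reversed output: yxyxyyy$

Answer: yxyxyyy$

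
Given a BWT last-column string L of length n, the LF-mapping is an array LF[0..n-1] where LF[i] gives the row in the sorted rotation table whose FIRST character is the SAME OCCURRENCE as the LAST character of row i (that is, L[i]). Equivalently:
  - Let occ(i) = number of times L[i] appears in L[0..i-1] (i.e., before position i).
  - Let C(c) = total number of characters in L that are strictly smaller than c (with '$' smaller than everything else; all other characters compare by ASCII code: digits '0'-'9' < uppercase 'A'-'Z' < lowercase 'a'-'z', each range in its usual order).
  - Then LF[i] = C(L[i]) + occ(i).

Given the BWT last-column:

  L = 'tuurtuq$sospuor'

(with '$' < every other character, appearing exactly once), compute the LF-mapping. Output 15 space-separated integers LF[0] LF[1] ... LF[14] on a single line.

Answer: 9 11 12 5 10 13 4 0 7 1 8 3 14 2 6

Derivation:
Char counts: '$':1, 'o':2, 'p':1, 'q':1, 'r':2, 's':2, 't':2, 'u':4
C (first-col start): C('$')=0, C('o')=1, C('p')=3, C('q')=4, C('r')=5, C('s')=7, C('t')=9, C('u')=11
L[0]='t': occ=0, LF[0]=C('t')+0=9+0=9
L[1]='u': occ=0, LF[1]=C('u')+0=11+0=11
L[2]='u': occ=1, LF[2]=C('u')+1=11+1=12
L[3]='r': occ=0, LF[3]=C('r')+0=5+0=5
L[4]='t': occ=1, LF[4]=C('t')+1=9+1=10
L[5]='u': occ=2, LF[5]=C('u')+2=11+2=13
L[6]='q': occ=0, LF[6]=C('q')+0=4+0=4
L[7]='$': occ=0, LF[7]=C('$')+0=0+0=0
L[8]='s': occ=0, LF[8]=C('s')+0=7+0=7
L[9]='o': occ=0, LF[9]=C('o')+0=1+0=1
L[10]='s': occ=1, LF[10]=C('s')+1=7+1=8
L[11]='p': occ=0, LF[11]=C('p')+0=3+0=3
L[12]='u': occ=3, LF[12]=C('u')+3=11+3=14
L[13]='o': occ=1, LF[13]=C('o')+1=1+1=2
L[14]='r': occ=1, LF[14]=C('r')+1=5+1=6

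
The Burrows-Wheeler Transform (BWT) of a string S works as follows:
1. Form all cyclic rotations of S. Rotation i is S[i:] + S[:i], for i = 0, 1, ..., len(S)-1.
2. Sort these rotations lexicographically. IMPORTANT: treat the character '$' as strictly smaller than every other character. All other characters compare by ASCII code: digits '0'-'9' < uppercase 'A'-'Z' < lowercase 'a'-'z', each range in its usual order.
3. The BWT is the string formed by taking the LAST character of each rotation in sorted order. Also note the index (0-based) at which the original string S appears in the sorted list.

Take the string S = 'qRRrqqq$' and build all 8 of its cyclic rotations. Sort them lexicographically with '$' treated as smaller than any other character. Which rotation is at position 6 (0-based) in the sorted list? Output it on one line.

Answer: qqq$qRRr

Derivation:
All 8 rotations (rotation i = S[i:]+S[:i]):
  rot[0] = qRRrqqq$
  rot[1] = RRrqqq$q
  rot[2] = Rrqqq$qR
  rot[3] = rqqq$qRR
  rot[4] = qqq$qRRr
  rot[5] = qq$qRRrq
  rot[6] = q$qRRrqq
  rot[7] = $qRRrqqq
Sorted (with $ < everything):
  sorted[0] = $qRRrqqq
  sorted[1] = RRrqqq$q
  sorted[2] = Rrqqq$qR
  sorted[3] = q$qRRrqq
  sorted[4] = qRRrqqq$
  sorted[5] = qq$qRRrq
  sorted[6] = qqq$qRRr
  sorted[7] = rqqq$qRR
sorted[6] = qqq$qRRr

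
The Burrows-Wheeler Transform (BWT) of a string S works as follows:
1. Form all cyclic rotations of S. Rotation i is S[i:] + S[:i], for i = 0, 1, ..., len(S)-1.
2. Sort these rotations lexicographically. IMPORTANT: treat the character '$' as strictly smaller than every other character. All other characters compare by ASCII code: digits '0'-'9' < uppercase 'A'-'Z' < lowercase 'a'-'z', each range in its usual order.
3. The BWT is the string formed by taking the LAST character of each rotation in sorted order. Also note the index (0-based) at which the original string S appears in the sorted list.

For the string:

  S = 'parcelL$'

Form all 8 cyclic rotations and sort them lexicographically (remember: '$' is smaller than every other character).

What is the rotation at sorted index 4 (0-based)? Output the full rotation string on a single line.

Answer: elL$parc

Derivation:
All 8 rotations (rotation i = S[i:]+S[:i]):
  rot[0] = parcelL$
  rot[1] = arcelL$p
  rot[2] = rcelL$pa
  rot[3] = celL$par
  rot[4] = elL$parc
  rot[5] = lL$parce
  rot[6] = L$parcel
  rot[7] = $parcelL
Sorted (with $ < everything):
  sorted[0] = $parcelL
  sorted[1] = L$parcel
  sorted[2] = arcelL$p
  sorted[3] = celL$par
  sorted[4] = elL$parc
  sorted[5] = lL$parce
  sorted[6] = parcelL$
  sorted[7] = rcelL$pa
sorted[4] = elL$parc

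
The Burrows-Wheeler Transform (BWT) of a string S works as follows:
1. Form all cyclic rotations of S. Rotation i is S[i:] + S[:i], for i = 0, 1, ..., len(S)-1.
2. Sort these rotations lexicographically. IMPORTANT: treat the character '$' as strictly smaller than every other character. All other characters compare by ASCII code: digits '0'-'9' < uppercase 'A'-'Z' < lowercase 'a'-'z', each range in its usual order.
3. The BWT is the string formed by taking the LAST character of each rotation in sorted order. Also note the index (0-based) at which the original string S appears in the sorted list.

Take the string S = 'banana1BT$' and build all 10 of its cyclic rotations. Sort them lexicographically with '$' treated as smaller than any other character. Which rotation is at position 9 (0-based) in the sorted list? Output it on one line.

Answer: nana1BT$ba

Derivation:
All 10 rotations (rotation i = S[i:]+S[:i]):
  rot[0] = banana1BT$
  rot[1] = anana1BT$b
  rot[2] = nana1BT$ba
  rot[3] = ana1BT$ban
  rot[4] = na1BT$bana
  rot[5] = a1BT$banan
  rot[6] = 1BT$banana
  rot[7] = BT$banana1
  rot[8] = T$banana1B
  rot[9] = $banana1BT
Sorted (with $ < everything):
  sorted[0] = $banana1BT
  sorted[1] = 1BT$banana
  sorted[2] = BT$banana1
  sorted[3] = T$banana1B
  sorted[4] = a1BT$banan
  sorted[5] = ana1BT$ban
  sorted[6] = anana1BT$b
  sorted[7] = banana1BT$
  sorted[8] = na1BT$bana
  sorted[9] = nana1BT$ba
sorted[9] = nana1BT$ba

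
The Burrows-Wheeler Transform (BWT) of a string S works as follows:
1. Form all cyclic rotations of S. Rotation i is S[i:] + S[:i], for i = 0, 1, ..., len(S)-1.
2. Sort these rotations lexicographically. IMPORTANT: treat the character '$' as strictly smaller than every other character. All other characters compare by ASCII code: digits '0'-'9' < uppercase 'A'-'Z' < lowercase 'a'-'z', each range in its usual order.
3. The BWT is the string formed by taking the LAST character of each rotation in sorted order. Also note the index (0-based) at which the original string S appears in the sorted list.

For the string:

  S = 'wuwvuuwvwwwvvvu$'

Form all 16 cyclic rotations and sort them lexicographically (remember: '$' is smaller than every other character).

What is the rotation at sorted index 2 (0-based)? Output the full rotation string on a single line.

Answer: uuwvwwwvvvu$wuwv

Derivation:
All 16 rotations (rotation i = S[i:]+S[:i]):
  rot[0] = wuwvuuwvwwwvvvu$
  rot[1] = uwvuuwvwwwvvvu$w
  rot[2] = wvuuwvwwwvvvu$wu
  rot[3] = vuuwvwwwvvvu$wuw
  rot[4] = uuwvwwwvvvu$wuwv
  rot[5] = uwvwwwvvvu$wuwvu
  rot[6] = wvwwwvvvu$wuwvuu
  rot[7] = vwwwvvvu$wuwvuuw
  rot[8] = wwwvvvu$wuwvuuwv
  rot[9] = wwvvvu$wuwvuuwvw
  rot[10] = wvvvu$wuwvuuwvww
  rot[11] = vvvu$wuwvuuwvwww
  rot[12] = vvu$wuwvuuwvwwwv
  rot[13] = vu$wuwvuuwvwwwvv
  rot[14] = u$wuwvuuwvwwwvvv
  rot[15] = $wuwvuuwvwwwvvvu
Sorted (with $ < everything):
  sorted[0] = $wuwvuuwvwwwvvvu
  sorted[1] = u$wuwvuuwvwwwvvv
  sorted[2] = uuwvwwwvvvu$wuwv
  sorted[3] = uwvuuwvwwwvvvu$w
  sorted[4] = uwvwwwvvvu$wuwvu
  sorted[5] = vu$wuwvuuwvwwwvv
  sorted[6] = vuuwvwwwvvvu$wuw
  sorted[7] = vvu$wuwvuuwvwwwv
  sorted[8] = vvvu$wuwvuuwvwww
  sorted[9] = vwwwvvvu$wuwvuuw
  sorted[10] = wuwvuuwvwwwvvvu$
  sorted[11] = wvuuwvwwwvvvu$wu
  sorted[12] = wvvvu$wuwvuuwvww
  sorted[13] = wvwwwvvvu$wuwvuu
  sorted[14] = wwvvvu$wuwvuuwvw
  sorted[15] = wwwvvvu$wuwvuuwv
sorted[2] = uuwvwwwvvvu$wuwv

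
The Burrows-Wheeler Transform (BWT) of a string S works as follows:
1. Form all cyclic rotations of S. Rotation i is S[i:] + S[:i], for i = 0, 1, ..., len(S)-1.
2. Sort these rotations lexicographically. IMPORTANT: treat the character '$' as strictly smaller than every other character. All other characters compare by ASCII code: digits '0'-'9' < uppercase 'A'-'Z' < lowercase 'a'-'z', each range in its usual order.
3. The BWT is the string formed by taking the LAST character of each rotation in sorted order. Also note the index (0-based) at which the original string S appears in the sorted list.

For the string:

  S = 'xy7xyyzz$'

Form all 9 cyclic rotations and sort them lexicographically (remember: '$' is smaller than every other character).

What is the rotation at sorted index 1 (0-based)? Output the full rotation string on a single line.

All 9 rotations (rotation i = S[i:]+S[:i]):
  rot[0] = xy7xyyzz$
  rot[1] = y7xyyzz$x
  rot[2] = 7xyyzz$xy
  rot[3] = xyyzz$xy7
  rot[4] = yyzz$xy7x
  rot[5] = yzz$xy7xy
  rot[6] = zz$xy7xyy
  rot[7] = z$xy7xyyz
  rot[8] = $xy7xyyzz
Sorted (with $ < everything):
  sorted[0] = $xy7xyyzz
  sorted[1] = 7xyyzz$xy
  sorted[2] = xy7xyyzz$
  sorted[3] = xyyzz$xy7
  sorted[4] = y7xyyzz$x
  sorted[5] = yyzz$xy7x
  sorted[6] = yzz$xy7xy
  sorted[7] = z$xy7xyyz
  sorted[8] = zz$xy7xyy
sorted[1] = 7xyyzz$xy

Answer: 7xyyzz$xy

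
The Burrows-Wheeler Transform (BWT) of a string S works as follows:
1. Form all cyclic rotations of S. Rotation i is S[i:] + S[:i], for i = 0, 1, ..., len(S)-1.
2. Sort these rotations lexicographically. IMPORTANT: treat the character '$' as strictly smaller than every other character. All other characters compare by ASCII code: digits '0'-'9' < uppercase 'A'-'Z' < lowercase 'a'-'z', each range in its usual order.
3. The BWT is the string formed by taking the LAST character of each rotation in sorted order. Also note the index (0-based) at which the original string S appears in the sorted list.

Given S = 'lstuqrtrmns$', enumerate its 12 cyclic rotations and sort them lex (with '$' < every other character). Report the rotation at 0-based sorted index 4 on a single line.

All 12 rotations (rotation i = S[i:]+S[:i]):
  rot[0] = lstuqrtrmns$
  rot[1] = stuqrtrmns$l
  rot[2] = tuqrtrmns$ls
  rot[3] = uqrtrmns$lst
  rot[4] = qrtrmns$lstu
  rot[5] = rtrmns$lstuq
  rot[6] = trmns$lstuqr
  rot[7] = rmns$lstuqrt
  rot[8] = mns$lstuqrtr
  rot[9] = ns$lstuqrtrm
  rot[10] = s$lstuqrtrmn
  rot[11] = $lstuqrtrmns
Sorted (with $ < everything):
  sorted[0] = $lstuqrtrmns
  sorted[1] = lstuqrtrmns$
  sorted[2] = mns$lstuqrtr
  sorted[3] = ns$lstuqrtrm
  sorted[4] = qrtrmns$lstu
  sorted[5] = rmns$lstuqrt
  sorted[6] = rtrmns$lstuq
  sorted[7] = s$lstuqrtrmn
  sorted[8] = stuqrtrmns$l
  sorted[9] = trmns$lstuqr
  sorted[10] = tuqrtrmns$ls
  sorted[11] = uqrtrmns$lst
sorted[4] = qrtrmns$lstu

Answer: qrtrmns$lstu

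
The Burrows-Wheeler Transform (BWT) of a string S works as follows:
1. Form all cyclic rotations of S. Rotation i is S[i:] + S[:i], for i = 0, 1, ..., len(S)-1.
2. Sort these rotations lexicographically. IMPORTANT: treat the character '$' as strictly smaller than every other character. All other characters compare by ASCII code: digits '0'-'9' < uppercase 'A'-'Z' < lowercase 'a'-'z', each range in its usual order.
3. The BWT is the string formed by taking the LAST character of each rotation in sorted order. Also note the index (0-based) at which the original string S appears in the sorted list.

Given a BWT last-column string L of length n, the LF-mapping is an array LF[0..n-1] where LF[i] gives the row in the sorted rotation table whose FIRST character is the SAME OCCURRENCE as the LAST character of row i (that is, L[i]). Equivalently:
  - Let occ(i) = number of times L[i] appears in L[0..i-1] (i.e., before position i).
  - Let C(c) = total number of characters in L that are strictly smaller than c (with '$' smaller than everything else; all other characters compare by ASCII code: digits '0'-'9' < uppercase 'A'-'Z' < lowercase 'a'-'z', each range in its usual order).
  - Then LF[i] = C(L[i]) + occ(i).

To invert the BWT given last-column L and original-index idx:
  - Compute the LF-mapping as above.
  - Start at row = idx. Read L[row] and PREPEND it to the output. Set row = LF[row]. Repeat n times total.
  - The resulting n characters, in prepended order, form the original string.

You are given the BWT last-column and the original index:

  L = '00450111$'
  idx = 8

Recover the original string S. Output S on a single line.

Answer: 50111400$

Derivation:
LF mapping: 1 2 7 8 3 4 5 6 0
Walk LF starting at row 8, prepending L[row]:
  step 1: row=8, L[8]='$', prepend. Next row=LF[8]=0
  step 2: row=0, L[0]='0', prepend. Next row=LF[0]=1
  step 3: row=1, L[1]='0', prepend. Next row=LF[1]=2
  step 4: row=2, L[2]='4', prepend. Next row=LF[2]=7
  step 5: row=7, L[7]='1', prepend. Next row=LF[7]=6
  step 6: row=6, L[6]='1', prepend. Next row=LF[6]=5
  step 7: row=5, L[5]='1', prepend. Next row=LF[5]=4
  step 8: row=4, L[4]='0', prepend. Next row=LF[4]=3
  step 9: row=3, L[3]='5', prepend. Next row=LF[3]=8
Reversed output: 50111400$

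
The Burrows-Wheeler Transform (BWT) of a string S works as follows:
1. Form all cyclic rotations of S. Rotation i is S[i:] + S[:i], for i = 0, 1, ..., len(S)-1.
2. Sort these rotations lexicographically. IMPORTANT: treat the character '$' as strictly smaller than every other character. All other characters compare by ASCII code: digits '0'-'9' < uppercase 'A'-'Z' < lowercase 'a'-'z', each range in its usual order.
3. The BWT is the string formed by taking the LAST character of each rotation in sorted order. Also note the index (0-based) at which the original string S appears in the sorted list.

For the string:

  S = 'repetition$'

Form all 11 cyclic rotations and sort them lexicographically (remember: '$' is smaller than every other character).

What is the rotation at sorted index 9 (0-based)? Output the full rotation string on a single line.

Answer: tion$repeti

Derivation:
All 11 rotations (rotation i = S[i:]+S[:i]):
  rot[0] = repetition$
  rot[1] = epetition$r
  rot[2] = petition$re
  rot[3] = etition$rep
  rot[4] = tition$repe
  rot[5] = ition$repet
  rot[6] = tion$repeti
  rot[7] = ion$repetit
  rot[8] = on$repetiti
  rot[9] = n$repetitio
  rot[10] = $repetition
Sorted (with $ < everything):
  sorted[0] = $repetition
  sorted[1] = epetition$r
  sorted[2] = etition$rep
  sorted[3] = ion$repetit
  sorted[4] = ition$repet
  sorted[5] = n$repetitio
  sorted[6] = on$repetiti
  sorted[7] = petition$re
  sorted[8] = repetition$
  sorted[9] = tion$repeti
  sorted[10] = tition$repe
sorted[9] = tion$repeti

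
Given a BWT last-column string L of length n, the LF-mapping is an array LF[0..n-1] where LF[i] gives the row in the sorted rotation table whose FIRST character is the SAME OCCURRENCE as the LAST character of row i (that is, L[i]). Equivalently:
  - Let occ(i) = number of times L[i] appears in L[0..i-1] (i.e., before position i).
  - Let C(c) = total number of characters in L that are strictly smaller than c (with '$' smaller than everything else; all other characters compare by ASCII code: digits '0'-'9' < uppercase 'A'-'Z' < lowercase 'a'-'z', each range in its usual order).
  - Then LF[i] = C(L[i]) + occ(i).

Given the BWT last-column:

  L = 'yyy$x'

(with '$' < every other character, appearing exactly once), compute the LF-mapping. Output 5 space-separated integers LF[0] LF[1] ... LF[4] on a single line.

Char counts: '$':1, 'x':1, 'y':3
C (first-col start): C('$')=0, C('x')=1, C('y')=2
L[0]='y': occ=0, LF[0]=C('y')+0=2+0=2
L[1]='y': occ=1, LF[1]=C('y')+1=2+1=3
L[2]='y': occ=2, LF[2]=C('y')+2=2+2=4
L[3]='$': occ=0, LF[3]=C('$')+0=0+0=0
L[4]='x': occ=0, LF[4]=C('x')+0=1+0=1

Answer: 2 3 4 0 1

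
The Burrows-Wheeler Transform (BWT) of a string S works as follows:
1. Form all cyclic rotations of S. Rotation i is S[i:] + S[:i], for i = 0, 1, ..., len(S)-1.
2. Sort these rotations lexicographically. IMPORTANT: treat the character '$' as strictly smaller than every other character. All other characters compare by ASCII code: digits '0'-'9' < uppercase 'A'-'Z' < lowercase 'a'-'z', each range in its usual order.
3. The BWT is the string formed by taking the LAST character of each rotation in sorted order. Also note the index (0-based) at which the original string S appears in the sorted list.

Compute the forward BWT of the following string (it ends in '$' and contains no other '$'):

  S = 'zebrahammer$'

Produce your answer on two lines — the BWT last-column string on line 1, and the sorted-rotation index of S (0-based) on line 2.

All 12 rotations (rotation i = S[i:]+S[:i]):
  rot[0] = zebrahammer$
  rot[1] = ebrahammer$z
  rot[2] = brahammer$ze
  rot[3] = rahammer$zeb
  rot[4] = ahammer$zebr
  rot[5] = hammer$zebra
  rot[6] = ammer$zebrah
  rot[7] = mmer$zebraha
  rot[8] = mer$zebraham
  rot[9] = er$zebrahamm
  rot[10] = r$zebrahamme
  rot[11] = $zebrahammer
Sorted (with $ < everything):
  sorted[0] = $zebrahammer  (last char: 'r')
  sorted[1] = ahammer$zebr  (last char: 'r')
  sorted[2] = ammer$zebrah  (last char: 'h')
  sorted[3] = brahammer$ze  (last char: 'e')
  sorted[4] = ebrahammer$z  (last char: 'z')
  sorted[5] = er$zebrahamm  (last char: 'm')
  sorted[6] = hammer$zebra  (last char: 'a')
  sorted[7] = mer$zebraham  (last char: 'm')
  sorted[8] = mmer$zebraha  (last char: 'a')
  sorted[9] = r$zebrahamme  (last char: 'e')
  sorted[10] = rahammer$zeb  (last char: 'b')
  sorted[11] = zebrahammer$  (last char: '$')
Last column: rrhezmamaeb$
Original string S is at sorted index 11

Answer: rrhezmamaeb$
11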